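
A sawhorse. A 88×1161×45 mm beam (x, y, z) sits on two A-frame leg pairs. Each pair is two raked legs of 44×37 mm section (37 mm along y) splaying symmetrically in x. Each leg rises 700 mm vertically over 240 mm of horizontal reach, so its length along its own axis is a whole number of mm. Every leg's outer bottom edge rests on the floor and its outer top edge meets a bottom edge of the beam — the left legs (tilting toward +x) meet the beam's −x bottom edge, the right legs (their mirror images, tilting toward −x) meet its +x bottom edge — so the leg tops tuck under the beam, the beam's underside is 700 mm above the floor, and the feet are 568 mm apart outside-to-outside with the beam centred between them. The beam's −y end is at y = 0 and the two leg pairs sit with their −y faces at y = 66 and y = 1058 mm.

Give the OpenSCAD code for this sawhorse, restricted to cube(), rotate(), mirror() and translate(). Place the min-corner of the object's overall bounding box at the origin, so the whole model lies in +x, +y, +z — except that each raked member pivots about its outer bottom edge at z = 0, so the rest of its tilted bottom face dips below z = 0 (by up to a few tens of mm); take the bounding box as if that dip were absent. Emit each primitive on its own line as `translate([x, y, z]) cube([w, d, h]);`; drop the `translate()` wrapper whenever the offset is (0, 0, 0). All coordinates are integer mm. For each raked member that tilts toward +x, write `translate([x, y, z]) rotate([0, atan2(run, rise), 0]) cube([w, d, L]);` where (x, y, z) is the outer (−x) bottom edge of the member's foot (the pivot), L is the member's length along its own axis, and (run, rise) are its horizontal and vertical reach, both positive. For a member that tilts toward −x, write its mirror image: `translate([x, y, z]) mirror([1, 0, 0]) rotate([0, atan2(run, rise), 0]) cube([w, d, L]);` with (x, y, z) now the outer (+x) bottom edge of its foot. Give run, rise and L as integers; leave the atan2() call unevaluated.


translate([240, 0, 700]) cube([88, 1161, 45]);
translate([0, 66, 0]) rotate([0, atan2(240, 700), 0]) cube([44, 37, 740]);
translate([568, 66, 0]) mirror([1, 0, 0]) rotate([0, atan2(240, 700), 0]) cube([44, 37, 740]);
translate([0, 1058, 0]) rotate([0, atan2(240, 700), 0]) cube([44, 37, 740]);
translate([568, 1058, 0]) mirror([1, 0, 0]) rotate([0, atan2(240, 700), 0]) cube([44, 37, 740]);


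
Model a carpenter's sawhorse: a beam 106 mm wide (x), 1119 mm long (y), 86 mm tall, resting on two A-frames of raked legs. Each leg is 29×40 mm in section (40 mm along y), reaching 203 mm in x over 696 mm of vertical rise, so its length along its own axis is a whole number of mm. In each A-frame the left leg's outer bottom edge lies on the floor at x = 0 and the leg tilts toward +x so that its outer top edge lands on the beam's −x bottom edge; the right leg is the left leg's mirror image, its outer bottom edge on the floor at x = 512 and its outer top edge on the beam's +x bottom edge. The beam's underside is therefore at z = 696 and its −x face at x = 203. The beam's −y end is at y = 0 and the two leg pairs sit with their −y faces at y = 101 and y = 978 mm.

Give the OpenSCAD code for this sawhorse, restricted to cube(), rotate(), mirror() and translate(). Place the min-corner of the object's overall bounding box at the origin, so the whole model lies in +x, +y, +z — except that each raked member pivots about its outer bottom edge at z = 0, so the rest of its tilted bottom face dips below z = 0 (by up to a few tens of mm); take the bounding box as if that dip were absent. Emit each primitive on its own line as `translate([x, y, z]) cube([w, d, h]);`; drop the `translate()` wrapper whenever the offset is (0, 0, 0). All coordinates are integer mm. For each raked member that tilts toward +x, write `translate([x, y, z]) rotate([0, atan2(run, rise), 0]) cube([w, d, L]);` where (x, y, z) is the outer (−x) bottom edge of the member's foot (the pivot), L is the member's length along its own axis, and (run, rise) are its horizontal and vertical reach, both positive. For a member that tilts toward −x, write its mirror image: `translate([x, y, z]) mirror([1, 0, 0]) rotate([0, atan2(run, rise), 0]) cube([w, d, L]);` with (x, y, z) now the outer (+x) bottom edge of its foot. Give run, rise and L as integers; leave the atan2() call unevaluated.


// leg length = √(203² + 696²) = 725
// right-leg outer foot x = 2·203 + 106 = 512
// beam min-corner = (203, 0, 696)
translate([203, 0, 696]) cube([106, 1119, 86]);
translate([0, 101, 0]) rotate([0, atan2(203, 696), 0]) cube([29, 40, 725]);
translate([512, 101, 0]) mirror([1, 0, 0]) rotate([0, atan2(203, 696), 0]) cube([29, 40, 725]);
translate([0, 978, 0]) rotate([0, atan2(203, 696), 0]) cube([29, 40, 725]);
translate([512, 978, 0]) mirror([1, 0, 0]) rotate([0, atan2(203, 696), 0]) cube([29, 40, 725]);


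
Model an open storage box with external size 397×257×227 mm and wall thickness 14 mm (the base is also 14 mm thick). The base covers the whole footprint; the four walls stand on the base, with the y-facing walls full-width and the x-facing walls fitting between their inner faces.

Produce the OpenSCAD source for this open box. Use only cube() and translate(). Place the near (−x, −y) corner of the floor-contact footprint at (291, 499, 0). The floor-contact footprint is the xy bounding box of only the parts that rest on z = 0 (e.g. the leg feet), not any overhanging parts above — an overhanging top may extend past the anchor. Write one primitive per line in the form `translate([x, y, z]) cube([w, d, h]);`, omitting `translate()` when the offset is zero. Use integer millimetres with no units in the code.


translate([291, 499, 0]) cube([397, 257, 14]);
translate([291, 499, 14]) cube([397, 14, 213]);
translate([291, 742, 14]) cube([397, 14, 213]);
translate([291, 513, 14]) cube([14, 229, 213]);
translate([674, 513, 14]) cube([14, 229, 213]);


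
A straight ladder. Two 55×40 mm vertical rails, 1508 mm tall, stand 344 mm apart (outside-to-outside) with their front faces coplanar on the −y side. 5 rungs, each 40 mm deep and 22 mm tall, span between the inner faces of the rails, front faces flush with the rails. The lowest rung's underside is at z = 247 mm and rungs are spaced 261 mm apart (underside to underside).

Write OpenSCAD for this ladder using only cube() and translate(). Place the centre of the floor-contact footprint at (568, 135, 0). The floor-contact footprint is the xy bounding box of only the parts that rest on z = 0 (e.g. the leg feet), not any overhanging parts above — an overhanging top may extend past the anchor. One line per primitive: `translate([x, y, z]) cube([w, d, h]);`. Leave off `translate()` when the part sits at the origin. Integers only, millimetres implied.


translate([396, 115, 0]) cube([55, 40, 1508]);
translate([685, 115, 0]) cube([55, 40, 1508]);
translate([451, 115, 247]) cube([234, 40, 22]);
translate([451, 115, 508]) cube([234, 40, 22]);
translate([451, 115, 769]) cube([234, 40, 22]);
translate([451, 115, 1030]) cube([234, 40, 22]);
translate([451, 115, 1291]) cube([234, 40, 22]);


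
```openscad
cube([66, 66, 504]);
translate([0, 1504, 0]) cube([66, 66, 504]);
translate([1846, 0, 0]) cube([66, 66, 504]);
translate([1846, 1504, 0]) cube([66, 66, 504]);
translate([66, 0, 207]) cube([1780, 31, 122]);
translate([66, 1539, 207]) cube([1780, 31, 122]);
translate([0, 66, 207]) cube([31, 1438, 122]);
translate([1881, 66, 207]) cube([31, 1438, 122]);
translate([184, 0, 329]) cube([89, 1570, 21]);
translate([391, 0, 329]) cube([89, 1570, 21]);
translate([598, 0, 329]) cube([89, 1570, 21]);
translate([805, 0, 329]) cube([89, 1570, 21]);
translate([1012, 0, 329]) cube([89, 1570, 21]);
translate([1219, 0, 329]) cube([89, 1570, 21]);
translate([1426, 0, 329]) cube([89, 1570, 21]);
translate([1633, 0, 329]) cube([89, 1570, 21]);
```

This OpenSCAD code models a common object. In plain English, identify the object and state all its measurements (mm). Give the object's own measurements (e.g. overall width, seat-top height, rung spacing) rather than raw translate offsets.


A bed frame 1912 mm long (x) by 1570 mm wide (y). Four 66×66 mm corner posts, 504 mm tall, at the corners of the footprint. Four rails of 31 mm thickness and 122 mm height run between adjacent posts with their undersides at z = 207 mm, their outer faces flush with the outside of the frame (the two x-running rails run between the posts' inner faces; the two y-running rails run between the posts' inner faces). 8 slats, each 89 mm wide (x) and 21 mm thick, lie across the top of the two x-running rails, running the full 1570 mm width of the frame in y; along x they sit between the end posts with a 118 mm gap after the −x posts and between neighbouring slats, leaving 124 mm before the +x posts.


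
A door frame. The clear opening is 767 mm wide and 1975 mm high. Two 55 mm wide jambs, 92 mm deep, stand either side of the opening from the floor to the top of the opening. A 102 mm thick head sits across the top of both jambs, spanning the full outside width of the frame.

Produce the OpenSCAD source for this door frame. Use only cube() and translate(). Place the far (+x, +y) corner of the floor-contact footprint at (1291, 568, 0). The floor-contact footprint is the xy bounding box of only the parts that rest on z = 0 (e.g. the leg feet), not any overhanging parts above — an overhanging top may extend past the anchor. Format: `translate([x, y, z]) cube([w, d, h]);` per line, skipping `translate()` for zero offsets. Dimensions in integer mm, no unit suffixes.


translate([414, 476, 0]) cube([55, 92, 1975]);
translate([1236, 476, 0]) cube([55, 92, 1975]);
translate([414, 476, 1975]) cube([877, 92, 102]);


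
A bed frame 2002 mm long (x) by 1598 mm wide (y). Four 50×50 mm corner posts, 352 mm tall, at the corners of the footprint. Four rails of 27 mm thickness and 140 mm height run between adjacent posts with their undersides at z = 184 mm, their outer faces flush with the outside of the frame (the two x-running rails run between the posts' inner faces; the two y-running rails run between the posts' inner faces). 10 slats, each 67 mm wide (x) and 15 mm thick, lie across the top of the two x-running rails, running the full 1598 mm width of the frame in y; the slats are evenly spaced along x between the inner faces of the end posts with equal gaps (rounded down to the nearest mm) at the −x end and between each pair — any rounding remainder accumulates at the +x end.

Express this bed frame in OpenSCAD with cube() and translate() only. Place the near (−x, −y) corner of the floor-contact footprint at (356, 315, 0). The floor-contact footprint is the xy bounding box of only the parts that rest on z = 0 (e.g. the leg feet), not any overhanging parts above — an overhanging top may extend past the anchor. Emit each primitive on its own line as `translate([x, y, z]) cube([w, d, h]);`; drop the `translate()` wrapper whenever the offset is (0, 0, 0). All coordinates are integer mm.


translate([356, 315, 0]) cube([50, 50, 352]);
translate([356, 1863, 0]) cube([50, 50, 352]);
translate([2308, 315, 0]) cube([50, 50, 352]);
translate([2308, 1863, 0]) cube([50, 50, 352]);
translate([406, 315, 184]) cube([1902, 27, 140]);
translate([406, 1886, 184]) cube([1902, 27, 140]);
translate([356, 365, 184]) cube([27, 1498, 140]);
translate([2331, 365, 184]) cube([27, 1498, 140]);
translate([518, 315, 324]) cube([67, 1598, 15]);
translate([697, 315, 324]) cube([67, 1598, 15]);
translate([876, 315, 324]) cube([67, 1598, 15]);
translate([1055, 315, 324]) cube([67, 1598, 15]);
translate([1234, 315, 324]) cube([67, 1598, 15]);
translate([1413, 315, 324]) cube([67, 1598, 15]);
translate([1592, 315, 324]) cube([67, 1598, 15]);
translate([1771, 315, 324]) cube([67, 1598, 15]);
translate([1950, 315, 324]) cube([67, 1598, 15]);
translate([2129, 315, 324]) cube([67, 1598, 15]);


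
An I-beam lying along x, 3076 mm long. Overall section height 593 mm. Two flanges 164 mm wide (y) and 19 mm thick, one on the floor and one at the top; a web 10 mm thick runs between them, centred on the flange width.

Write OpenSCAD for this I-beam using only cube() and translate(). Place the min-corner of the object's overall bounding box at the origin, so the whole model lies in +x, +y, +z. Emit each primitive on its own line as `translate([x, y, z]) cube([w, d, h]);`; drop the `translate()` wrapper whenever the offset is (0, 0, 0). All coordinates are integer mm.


cube([3076, 164, 19]);
translate([0, 77, 19]) cube([3076, 10, 555]);
translate([0, 0, 574]) cube([3076, 164, 19]);


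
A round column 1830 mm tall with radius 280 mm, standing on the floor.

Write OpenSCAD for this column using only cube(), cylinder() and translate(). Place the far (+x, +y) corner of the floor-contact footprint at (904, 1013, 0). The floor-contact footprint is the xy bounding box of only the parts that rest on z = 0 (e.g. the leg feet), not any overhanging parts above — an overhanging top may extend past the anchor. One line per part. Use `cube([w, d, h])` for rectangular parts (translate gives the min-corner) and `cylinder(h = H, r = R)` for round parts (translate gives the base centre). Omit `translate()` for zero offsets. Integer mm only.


translate([624, 733, 0]) cylinder(h = 1830, r = 280);


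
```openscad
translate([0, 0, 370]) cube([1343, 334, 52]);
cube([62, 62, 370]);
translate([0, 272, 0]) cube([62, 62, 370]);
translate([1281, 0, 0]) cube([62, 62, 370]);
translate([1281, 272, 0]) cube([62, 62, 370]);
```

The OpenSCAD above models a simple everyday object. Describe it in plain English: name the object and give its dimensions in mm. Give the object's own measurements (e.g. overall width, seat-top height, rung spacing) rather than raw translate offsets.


A bench: a 1343×334 mm seat slab, 52 mm thick, top at z = 422 mm, on four 62×62 mm square legs flush with the seat corners and standing on z = 0.


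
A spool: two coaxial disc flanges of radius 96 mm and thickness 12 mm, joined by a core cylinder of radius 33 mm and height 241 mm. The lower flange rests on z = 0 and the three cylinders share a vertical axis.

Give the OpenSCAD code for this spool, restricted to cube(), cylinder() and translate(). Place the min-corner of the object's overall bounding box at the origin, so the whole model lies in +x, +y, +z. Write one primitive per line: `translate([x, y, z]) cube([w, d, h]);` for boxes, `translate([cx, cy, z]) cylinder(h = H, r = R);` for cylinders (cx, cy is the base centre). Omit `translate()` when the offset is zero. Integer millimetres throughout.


translate([96, 96, 0]) cylinder(h = 12, r = 96);
translate([96, 96, 12]) cylinder(h = 241, r = 33);
translate([96, 96, 253]) cylinder(h = 12, r = 96);


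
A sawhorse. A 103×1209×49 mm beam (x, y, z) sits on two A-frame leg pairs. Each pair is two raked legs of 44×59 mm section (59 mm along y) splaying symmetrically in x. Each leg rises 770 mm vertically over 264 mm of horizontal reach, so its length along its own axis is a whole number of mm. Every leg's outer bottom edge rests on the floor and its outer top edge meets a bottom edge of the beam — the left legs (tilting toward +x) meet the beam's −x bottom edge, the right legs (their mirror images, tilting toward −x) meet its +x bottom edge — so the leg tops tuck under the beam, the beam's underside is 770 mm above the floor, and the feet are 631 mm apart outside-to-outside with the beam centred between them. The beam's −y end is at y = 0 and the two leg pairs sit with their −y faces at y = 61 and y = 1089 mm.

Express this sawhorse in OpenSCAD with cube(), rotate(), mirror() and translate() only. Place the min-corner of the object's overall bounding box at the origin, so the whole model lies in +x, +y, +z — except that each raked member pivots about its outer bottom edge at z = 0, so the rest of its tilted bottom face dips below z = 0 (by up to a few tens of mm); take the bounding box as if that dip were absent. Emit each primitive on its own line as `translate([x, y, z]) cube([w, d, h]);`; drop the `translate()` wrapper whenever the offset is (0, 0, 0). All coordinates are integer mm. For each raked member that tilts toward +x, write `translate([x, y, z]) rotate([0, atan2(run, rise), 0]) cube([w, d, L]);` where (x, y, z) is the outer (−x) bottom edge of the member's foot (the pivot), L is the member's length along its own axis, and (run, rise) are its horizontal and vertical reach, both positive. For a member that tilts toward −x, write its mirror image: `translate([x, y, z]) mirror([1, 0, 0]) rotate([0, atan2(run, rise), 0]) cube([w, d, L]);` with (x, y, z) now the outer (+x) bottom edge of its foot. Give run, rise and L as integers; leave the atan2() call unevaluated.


translate([264, 0, 770]) cube([103, 1209, 49]);
translate([0, 61, 0]) rotate([0, atan2(264, 770), 0]) cube([44, 59, 814]);
translate([631, 61, 0]) mirror([1, 0, 0]) rotate([0, atan2(264, 770), 0]) cube([44, 59, 814]);
translate([0, 1089, 0]) rotate([0, atan2(264, 770), 0]) cube([44, 59, 814]);
translate([631, 1089, 0]) mirror([1, 0, 0]) rotate([0, atan2(264, 770), 0]) cube([44, 59, 814]);


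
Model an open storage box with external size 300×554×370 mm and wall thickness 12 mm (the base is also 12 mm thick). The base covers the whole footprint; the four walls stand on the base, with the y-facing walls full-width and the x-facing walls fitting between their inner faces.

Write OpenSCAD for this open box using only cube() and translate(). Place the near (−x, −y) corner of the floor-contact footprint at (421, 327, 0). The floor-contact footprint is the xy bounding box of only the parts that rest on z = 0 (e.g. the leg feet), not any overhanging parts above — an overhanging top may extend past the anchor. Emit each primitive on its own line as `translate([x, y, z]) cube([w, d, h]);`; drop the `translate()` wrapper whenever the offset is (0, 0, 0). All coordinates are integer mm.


translate([421, 327, 0]) cube([300, 554, 12]);
translate([421, 327, 12]) cube([300, 12, 358]);
translate([421, 869, 12]) cube([300, 12, 358]);
translate([421, 339, 12]) cube([12, 530, 358]);
translate([709, 339, 12]) cube([12, 530, 358]);


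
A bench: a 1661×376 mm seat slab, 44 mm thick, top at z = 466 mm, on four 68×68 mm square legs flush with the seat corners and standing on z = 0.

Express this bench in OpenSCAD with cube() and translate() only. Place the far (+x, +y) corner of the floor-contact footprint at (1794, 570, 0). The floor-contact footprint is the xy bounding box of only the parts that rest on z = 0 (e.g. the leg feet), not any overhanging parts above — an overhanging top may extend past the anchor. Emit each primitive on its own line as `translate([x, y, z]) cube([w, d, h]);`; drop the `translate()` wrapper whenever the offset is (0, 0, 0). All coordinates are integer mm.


translate([133, 194, 422]) cube([1661, 376, 44]);
translate([133, 194, 0]) cube([68, 68, 422]);
translate([133, 502, 0]) cube([68, 68, 422]);
translate([1726, 194, 0]) cube([68, 68, 422]);
translate([1726, 502, 0]) cube([68, 68, 422]);


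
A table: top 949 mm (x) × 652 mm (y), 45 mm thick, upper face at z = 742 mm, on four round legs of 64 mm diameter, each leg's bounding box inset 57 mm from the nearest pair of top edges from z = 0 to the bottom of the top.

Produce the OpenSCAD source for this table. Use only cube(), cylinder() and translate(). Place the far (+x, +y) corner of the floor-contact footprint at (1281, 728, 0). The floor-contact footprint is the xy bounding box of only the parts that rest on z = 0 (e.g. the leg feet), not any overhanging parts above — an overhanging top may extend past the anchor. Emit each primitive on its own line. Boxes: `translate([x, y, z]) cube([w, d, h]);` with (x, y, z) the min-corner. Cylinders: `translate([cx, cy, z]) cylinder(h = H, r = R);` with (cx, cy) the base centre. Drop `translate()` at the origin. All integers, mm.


translate([389, 133, 697]) cube([949, 652, 45]);
translate([478, 222, 0]) cylinder(h = 697, r = 32);
translate([1249, 222, 0]) cylinder(h = 697, r = 32);
translate([478, 696, 0]) cylinder(h = 697, r = 32);
translate([1249, 696, 0]) cylinder(h = 697, r = 32);


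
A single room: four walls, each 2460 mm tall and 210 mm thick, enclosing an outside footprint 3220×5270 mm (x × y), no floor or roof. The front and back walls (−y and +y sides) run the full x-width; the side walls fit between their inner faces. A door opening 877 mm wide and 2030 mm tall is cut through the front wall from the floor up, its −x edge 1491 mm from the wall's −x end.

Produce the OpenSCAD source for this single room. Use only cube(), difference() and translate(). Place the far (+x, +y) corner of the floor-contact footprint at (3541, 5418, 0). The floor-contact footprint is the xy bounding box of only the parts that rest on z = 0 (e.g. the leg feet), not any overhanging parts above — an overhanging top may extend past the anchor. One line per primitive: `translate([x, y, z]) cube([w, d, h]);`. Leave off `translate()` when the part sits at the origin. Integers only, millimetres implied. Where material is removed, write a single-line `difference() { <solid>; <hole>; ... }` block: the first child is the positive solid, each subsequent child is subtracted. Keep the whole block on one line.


difference() { translate([321, 148, 0]) cube([3220, 210, 2460]); translate([1812, 148, 0]) cube([877, 210, 2030]); }
translate([321, 5208, 0]) cube([3220, 210, 2460]);
translate([321, 358, 0]) cube([210, 4850, 2460]);
translate([3331, 358, 0]) cube([210, 4850, 2460]);


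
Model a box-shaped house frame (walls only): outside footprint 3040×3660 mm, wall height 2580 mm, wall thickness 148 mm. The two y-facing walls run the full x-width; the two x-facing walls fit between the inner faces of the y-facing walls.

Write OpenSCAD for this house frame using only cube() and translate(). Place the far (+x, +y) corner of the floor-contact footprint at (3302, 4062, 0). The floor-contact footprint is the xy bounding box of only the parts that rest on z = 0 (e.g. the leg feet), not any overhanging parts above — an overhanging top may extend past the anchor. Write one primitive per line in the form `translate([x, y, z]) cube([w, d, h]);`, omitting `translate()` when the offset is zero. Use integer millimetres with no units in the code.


translate([262, 402, 0]) cube([3040, 148, 2580]);
translate([262, 3914, 0]) cube([3040, 148, 2580]);
translate([262, 550, 0]) cube([148, 3364, 2580]);
translate([3154, 550, 0]) cube([148, 3364, 2580]);


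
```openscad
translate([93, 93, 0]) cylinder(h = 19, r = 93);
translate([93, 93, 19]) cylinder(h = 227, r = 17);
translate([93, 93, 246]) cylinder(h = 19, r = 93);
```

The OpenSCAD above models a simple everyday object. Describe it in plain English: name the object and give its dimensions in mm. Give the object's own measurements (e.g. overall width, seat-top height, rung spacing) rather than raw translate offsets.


A spool: two coaxial disc flanges of radius 93 mm and thickness 19 mm, joined by a core cylinder of radius 17 mm and height 227 mm. The lower flange rests on z = 0 and the three cylinders share a vertical axis.


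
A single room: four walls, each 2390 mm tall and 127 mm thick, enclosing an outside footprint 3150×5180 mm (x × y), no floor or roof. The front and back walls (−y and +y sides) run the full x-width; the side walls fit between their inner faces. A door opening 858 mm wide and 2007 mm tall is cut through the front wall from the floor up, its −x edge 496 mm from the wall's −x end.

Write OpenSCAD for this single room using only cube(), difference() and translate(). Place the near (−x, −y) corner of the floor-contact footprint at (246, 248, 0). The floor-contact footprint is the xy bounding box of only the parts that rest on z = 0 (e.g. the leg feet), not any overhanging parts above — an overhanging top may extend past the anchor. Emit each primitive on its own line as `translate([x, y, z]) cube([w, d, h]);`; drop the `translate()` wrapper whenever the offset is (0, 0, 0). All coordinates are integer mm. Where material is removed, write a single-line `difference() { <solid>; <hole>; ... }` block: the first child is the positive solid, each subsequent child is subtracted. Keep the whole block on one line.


difference() { translate([246, 248, 0]) cube([3150, 127, 2390]); translate([742, 248, 0]) cube([858, 127, 2007]); }
translate([246, 5301, 0]) cube([3150, 127, 2390]);
translate([246, 375, 0]) cube([127, 4926, 2390]);
translate([3269, 375, 0]) cube([127, 4926, 2390]);


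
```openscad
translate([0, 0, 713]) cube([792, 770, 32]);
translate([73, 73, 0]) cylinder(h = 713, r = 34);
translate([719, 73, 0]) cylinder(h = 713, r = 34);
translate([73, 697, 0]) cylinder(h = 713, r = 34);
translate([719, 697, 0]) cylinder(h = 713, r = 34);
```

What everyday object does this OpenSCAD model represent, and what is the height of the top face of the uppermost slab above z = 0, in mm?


A table. The table height is 745 mm.

A 792×770×32 slab sits at z = 713 on four Ø68 mm round legs — a table. The top surface is at 713 + 32 = 745 mm.


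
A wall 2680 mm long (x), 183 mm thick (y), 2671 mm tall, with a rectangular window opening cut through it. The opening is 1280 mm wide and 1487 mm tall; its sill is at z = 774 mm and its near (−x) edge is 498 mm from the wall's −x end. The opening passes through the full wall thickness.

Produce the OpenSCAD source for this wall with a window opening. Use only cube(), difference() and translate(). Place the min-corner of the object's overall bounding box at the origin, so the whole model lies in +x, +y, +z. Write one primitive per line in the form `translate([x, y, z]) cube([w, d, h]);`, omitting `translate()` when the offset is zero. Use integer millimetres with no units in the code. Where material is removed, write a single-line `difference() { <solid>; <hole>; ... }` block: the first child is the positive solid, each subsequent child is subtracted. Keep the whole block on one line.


difference() { cube([2680, 183, 2671]); translate([498, 0, 774]) cube([1280, 183, 1487]); }


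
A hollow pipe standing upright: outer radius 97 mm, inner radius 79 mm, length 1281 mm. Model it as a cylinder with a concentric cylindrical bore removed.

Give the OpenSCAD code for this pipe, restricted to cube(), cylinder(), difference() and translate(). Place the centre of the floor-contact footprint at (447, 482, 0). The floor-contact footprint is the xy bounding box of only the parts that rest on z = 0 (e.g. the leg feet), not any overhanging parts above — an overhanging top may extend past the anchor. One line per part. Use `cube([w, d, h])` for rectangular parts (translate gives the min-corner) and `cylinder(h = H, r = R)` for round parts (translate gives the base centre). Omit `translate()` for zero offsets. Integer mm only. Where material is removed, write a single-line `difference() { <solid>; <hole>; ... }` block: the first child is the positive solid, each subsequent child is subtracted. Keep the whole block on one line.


difference() { translate([447, 482, 0]) cylinder(h = 1281, r = 97); translate([447, 482, 0]) cylinder(h = 1281, r = 79); }


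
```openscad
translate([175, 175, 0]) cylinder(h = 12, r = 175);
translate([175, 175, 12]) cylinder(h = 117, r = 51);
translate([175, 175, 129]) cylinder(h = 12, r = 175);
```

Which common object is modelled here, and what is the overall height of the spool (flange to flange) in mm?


A spool. The overall height is 141 mm.

Three coaxial cylinders, large–small–large — a spool. Two 12 mm flanges and a 117 mm core give 12 + 117 + 12 = 141 mm.


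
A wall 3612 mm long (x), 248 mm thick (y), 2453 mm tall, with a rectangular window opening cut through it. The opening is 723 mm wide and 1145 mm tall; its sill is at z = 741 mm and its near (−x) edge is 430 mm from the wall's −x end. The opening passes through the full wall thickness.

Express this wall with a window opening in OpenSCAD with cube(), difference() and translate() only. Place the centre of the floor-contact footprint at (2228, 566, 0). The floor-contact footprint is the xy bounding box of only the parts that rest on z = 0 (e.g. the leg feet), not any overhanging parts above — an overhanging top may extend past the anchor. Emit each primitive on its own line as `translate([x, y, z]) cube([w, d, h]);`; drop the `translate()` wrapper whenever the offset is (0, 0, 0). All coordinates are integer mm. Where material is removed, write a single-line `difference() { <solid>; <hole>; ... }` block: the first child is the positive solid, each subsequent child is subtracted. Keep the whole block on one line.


difference() { translate([422, 442, 0]) cube([3612, 248, 2453]); translate([852, 442, 741]) cube([723, 248, 1145]); }


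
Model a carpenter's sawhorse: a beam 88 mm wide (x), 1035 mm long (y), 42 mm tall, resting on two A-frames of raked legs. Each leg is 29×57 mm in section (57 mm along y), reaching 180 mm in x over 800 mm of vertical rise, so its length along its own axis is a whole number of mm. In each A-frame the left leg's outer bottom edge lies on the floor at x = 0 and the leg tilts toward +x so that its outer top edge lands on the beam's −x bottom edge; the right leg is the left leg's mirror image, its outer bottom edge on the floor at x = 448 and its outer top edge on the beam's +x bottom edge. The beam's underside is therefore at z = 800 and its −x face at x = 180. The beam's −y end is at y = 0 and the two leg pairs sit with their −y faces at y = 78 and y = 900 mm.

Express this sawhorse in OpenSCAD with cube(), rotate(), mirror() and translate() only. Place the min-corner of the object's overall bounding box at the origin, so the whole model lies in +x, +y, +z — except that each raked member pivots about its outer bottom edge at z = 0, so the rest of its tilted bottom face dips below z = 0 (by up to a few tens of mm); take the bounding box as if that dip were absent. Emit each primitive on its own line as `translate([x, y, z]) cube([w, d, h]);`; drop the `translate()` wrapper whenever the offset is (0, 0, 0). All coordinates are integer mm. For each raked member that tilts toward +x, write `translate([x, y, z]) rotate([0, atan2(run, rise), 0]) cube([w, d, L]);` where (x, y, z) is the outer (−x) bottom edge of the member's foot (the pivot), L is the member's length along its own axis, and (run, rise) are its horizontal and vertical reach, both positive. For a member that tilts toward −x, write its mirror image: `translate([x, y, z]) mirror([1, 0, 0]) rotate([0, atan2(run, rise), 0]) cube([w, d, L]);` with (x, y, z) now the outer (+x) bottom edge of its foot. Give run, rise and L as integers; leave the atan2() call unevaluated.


translate([180, 0, 800]) cube([88, 1035, 42]);
translate([0, 78, 0]) rotate([0, atan2(180, 800), 0]) cube([29, 57, 820]);
translate([448, 78, 0]) mirror([1, 0, 0]) rotate([0, atan2(180, 800), 0]) cube([29, 57, 820]);
translate([0, 900, 0]) rotate([0, atan2(180, 800), 0]) cube([29, 57, 820]);
translate([448, 900, 0]) mirror([1, 0, 0]) rotate([0, atan2(180, 800), 0]) cube([29, 57, 820]);


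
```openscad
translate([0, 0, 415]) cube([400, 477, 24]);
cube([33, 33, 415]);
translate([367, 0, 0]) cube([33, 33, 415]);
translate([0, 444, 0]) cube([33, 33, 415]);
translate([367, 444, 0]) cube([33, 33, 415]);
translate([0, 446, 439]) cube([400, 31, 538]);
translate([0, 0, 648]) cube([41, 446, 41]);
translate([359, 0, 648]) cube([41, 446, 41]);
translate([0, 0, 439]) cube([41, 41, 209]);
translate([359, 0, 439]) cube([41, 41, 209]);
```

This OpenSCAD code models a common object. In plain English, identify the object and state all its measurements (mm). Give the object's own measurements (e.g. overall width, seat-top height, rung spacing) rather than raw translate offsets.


A chair. The seat is a 400×477×24 mm slab with its top at z = 439 mm, on four 33×33 mm corner legs (flush with the seat edges, standing on z = 0). A flat backrest 31 mm thick, 538 mm tall, spans the full seat width and rises from the seat top along its +y edge, rear face flush with the rear of the seat. Two armrests of 41×41 mm section run along each side from the seat's front edge to the front of the backrest, top faces 250 mm above the seat top and outer faces flush with the seat's x-edges; a 41×41 mm post under the front of each armrest stands on the seat at the front corner.


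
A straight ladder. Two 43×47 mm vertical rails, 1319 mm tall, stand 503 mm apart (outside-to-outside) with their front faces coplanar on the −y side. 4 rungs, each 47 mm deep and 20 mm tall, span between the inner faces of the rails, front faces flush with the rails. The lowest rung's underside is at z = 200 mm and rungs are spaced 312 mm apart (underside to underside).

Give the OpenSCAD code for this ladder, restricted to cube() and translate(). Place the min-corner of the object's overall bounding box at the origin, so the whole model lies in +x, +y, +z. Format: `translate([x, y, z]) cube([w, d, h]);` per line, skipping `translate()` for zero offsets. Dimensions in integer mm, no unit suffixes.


// rung span = 503 - 2*43 = 417
// rung[k] z = 200 + k*312
cube([43, 47, 1319]);
translate([460, 0, 0]) cube([43, 47, 1319]);
translate([43, 0, 200]) cube([417, 47, 20]);
translate([43, 0, 512]) cube([417, 47, 20]);
translate([43, 0, 824]) cube([417, 47, 20]);
translate([43, 0, 1136]) cube([417, 47, 20]);


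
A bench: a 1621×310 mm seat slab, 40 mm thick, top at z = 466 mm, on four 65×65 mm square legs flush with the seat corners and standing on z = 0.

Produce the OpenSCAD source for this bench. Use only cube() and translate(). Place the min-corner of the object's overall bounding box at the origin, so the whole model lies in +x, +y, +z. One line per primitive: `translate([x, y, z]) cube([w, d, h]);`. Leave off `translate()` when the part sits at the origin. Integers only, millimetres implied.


// leg_h = 466 − 40 = 426
translate([0, 0, 426]) cube([1621, 310, 40]);
cube([65, 65, 426]);
translate([0, 245, 0]) cube([65, 65, 426]);
translate([1556, 0, 0]) cube([65, 65, 426]);
translate([1556, 245, 0]) cube([65, 65, 426]);


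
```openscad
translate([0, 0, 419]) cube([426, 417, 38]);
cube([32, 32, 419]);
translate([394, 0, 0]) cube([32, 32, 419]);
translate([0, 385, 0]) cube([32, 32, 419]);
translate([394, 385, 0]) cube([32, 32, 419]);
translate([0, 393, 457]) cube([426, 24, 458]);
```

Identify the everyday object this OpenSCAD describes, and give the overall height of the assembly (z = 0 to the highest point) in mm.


A chair. The overall height is 915 mm.

A slab on four corner posts with a tall panel at the back — a chair. The seat slab sits at z = 419 with thickness 38, and the 458 mm backrest starts at the seat top, so the overall height is 419 + 38 + 458 = 915 mm.


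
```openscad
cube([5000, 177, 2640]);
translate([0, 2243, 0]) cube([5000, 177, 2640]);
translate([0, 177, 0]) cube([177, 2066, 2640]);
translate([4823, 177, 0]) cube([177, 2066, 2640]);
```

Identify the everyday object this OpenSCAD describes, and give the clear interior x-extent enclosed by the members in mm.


A house (or room) frame. The interior width is 4646 mm.

Four 2640 mm walls enclosing a rectangle with no floor or roof — a room or house frame. Outside width is 5000 mm and wall thickness is 177 mm, so the interior width is 5000 − 2 × 177 = 4646 mm.


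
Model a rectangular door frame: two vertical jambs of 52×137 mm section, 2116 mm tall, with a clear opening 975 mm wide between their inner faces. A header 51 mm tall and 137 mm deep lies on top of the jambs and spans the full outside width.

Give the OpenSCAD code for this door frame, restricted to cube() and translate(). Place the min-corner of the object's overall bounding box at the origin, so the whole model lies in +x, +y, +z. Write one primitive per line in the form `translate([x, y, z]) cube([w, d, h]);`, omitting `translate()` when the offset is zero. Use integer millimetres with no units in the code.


cube([52, 137, 2116]);
translate([1027, 0, 0]) cube([52, 137, 2116]);
translate([0, 0, 2116]) cube([1079, 137, 51]);


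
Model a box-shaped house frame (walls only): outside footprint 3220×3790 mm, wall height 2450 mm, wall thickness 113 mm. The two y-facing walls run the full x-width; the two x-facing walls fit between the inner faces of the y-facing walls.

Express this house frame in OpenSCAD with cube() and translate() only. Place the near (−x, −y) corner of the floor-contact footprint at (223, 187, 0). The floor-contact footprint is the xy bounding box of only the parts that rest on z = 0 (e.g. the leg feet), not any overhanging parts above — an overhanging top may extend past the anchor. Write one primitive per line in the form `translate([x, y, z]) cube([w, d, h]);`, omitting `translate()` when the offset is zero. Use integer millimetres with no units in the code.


translate([223, 187, 0]) cube([3220, 113, 2450]);
translate([223, 3864, 0]) cube([3220, 113, 2450]);
translate([223, 300, 0]) cube([113, 3564, 2450]);
translate([3330, 300, 0]) cube([113, 3564, 2450]);


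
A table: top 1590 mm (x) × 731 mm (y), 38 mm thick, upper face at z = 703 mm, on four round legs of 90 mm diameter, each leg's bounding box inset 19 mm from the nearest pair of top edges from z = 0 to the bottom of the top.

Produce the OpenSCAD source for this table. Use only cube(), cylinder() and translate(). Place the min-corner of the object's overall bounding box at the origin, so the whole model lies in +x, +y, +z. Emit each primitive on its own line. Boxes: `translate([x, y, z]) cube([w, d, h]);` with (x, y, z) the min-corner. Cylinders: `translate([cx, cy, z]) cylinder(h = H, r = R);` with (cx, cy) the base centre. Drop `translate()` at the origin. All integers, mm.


translate([0, 0, 665]) cube([1590, 731, 38]);
translate([64, 64, 0]) cylinder(h = 665, r = 45);
translate([1526, 64, 0]) cylinder(h = 665, r = 45);
translate([64, 667, 0]) cylinder(h = 665, r = 45);
translate([1526, 667, 0]) cylinder(h = 665, r = 45);


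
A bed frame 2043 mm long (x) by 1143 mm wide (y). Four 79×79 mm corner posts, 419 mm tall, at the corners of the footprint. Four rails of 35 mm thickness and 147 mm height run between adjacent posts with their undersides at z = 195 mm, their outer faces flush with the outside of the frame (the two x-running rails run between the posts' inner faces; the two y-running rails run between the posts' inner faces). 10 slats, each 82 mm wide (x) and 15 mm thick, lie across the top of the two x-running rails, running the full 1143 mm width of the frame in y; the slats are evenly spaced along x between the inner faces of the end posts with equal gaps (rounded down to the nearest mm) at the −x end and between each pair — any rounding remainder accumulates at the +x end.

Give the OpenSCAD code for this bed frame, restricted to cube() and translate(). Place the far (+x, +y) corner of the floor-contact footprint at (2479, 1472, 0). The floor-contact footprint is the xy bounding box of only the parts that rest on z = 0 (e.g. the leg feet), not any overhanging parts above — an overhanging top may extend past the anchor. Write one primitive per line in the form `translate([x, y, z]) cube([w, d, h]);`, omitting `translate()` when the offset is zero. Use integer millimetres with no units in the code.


translate([436, 329, 0]) cube([79, 79, 419]);
translate([436, 1393, 0]) cube([79, 79, 419]);
translate([2400, 329, 0]) cube([79, 79, 419]);
translate([2400, 1393, 0]) cube([79, 79, 419]);
translate([515, 329, 195]) cube([1885, 35, 147]);
translate([515, 1437, 195]) cube([1885, 35, 147]);
translate([436, 408, 195]) cube([35, 985, 147]);
translate([2444, 408, 195]) cube([35, 985, 147]);
translate([611, 329, 342]) cube([82, 1143, 15]);
translate([789, 329, 342]) cube([82, 1143, 15]);
translate([967, 329, 342]) cube([82, 1143, 15]);
translate([1145, 329, 342]) cube([82, 1143, 15]);
translate([1323, 329, 342]) cube([82, 1143, 15]);
translate([1501, 329, 342]) cube([82, 1143, 15]);
translate([1679, 329, 342]) cube([82, 1143, 15]);
translate([1857, 329, 342]) cube([82, 1143, 15]);
translate([2035, 329, 342]) cube([82, 1143, 15]);
translate([2213, 329, 342]) cube([82, 1143, 15]);
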